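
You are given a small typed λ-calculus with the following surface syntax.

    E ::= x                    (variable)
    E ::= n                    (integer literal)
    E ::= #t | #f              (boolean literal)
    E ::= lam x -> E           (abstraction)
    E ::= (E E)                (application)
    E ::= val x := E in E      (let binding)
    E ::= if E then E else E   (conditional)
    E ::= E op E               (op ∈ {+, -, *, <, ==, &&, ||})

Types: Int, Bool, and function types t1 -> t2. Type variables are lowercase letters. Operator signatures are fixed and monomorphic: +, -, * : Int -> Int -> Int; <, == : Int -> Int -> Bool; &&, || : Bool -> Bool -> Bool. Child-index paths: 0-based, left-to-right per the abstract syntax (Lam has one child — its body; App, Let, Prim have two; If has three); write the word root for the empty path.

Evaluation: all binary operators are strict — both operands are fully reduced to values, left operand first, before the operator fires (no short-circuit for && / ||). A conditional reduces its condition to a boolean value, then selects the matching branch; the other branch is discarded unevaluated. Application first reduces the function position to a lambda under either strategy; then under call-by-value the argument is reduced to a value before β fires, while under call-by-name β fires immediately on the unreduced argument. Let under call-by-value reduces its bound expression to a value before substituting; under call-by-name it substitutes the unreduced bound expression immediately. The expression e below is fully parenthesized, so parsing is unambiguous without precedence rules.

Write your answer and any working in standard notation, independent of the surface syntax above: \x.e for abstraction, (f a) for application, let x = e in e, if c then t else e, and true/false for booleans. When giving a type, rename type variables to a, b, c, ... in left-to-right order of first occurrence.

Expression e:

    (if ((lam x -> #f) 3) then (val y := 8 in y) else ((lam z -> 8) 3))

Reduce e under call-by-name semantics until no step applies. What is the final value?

Working:
step 0: (if ((\x.false) 3) then (let y = 8 in y) else ((\z.8) 3))
step 1: [beta@0] (if false then (let y = 8 in y) else ((\z.8) 3))
step 2: [if@root] ((\z.8) 3)
step 3: [beta@root] 8

Answer: 8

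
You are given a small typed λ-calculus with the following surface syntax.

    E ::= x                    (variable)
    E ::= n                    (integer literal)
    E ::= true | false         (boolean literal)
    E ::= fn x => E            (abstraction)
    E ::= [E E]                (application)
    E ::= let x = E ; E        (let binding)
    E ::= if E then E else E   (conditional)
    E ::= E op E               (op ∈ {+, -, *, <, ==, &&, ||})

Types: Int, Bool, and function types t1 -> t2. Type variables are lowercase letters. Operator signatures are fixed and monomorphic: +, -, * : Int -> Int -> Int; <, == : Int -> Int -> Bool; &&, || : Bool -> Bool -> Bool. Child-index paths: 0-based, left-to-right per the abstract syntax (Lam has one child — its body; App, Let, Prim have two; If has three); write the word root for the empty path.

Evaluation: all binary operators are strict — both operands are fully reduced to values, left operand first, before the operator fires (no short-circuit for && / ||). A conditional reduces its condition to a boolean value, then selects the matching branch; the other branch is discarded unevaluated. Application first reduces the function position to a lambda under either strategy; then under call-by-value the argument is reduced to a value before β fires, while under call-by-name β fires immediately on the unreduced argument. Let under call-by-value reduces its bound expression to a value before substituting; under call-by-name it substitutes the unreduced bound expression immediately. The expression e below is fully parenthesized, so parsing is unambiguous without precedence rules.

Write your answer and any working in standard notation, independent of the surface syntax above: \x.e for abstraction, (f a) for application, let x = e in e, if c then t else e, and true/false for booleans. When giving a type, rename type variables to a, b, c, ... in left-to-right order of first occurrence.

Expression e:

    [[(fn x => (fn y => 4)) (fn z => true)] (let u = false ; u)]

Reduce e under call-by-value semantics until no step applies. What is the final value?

Answer: 4

Working:
step 0: (((\x.(\y.4)) (\z.true)) (let u = false in u))
step 1: [beta@0] ((\y.4) (let u = false in u))
step 2: [let@1] ((\y.4) false)
step 3: [beta@root] 4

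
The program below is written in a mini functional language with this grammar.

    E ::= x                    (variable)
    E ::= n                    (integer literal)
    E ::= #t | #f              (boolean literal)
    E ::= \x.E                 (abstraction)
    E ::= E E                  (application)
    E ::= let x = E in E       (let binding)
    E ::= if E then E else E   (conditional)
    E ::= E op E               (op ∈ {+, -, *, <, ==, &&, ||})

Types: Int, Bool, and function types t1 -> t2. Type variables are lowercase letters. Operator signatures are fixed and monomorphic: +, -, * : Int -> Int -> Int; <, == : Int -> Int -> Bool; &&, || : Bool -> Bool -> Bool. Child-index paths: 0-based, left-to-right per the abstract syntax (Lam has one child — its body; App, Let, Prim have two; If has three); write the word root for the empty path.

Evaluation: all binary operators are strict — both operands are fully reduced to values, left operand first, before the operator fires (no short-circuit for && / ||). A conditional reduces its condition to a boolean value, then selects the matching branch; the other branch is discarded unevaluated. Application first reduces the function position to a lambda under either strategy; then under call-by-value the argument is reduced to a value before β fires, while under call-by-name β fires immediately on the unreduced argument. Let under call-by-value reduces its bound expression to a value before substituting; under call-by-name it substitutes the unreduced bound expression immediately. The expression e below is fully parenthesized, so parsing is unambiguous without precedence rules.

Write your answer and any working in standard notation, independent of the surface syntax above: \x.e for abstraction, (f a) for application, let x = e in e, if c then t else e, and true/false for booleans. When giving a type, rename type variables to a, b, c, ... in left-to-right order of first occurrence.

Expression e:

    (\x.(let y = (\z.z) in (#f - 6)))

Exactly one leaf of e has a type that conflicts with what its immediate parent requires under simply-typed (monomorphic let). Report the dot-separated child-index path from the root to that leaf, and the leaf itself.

Trace:
z : b
\z._ : b -> b
let y : b -> b
  unify Bool ~ Int
  FAIL: mismatch Bool ~ Int

Answer: 0.1.0 : false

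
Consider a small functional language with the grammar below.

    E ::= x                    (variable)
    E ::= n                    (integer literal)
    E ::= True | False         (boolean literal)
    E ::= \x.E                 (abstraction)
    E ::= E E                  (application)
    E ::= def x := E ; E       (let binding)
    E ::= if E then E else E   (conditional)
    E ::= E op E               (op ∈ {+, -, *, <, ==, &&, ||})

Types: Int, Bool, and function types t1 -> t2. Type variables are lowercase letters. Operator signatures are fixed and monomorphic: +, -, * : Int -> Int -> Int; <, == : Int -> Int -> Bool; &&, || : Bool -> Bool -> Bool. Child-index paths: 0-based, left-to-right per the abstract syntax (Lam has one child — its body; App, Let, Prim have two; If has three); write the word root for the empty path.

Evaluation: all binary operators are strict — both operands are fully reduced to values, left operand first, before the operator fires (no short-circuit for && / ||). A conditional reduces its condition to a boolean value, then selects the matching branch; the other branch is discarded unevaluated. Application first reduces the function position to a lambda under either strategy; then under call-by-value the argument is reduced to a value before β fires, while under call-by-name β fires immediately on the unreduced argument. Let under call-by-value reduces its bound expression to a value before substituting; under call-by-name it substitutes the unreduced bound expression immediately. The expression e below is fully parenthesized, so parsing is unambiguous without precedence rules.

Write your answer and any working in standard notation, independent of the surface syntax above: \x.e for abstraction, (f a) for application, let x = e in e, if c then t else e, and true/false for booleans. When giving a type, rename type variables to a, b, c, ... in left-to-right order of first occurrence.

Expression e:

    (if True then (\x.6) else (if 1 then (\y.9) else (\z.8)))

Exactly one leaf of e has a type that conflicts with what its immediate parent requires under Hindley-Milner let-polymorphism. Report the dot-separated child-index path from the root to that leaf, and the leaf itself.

Working:
  unify Bool ~ Bool
\x._ : a -> Int
  unify Int ~ Bool
  FAIL: mismatch Int ~ Bool

Answer: 2.0 : 1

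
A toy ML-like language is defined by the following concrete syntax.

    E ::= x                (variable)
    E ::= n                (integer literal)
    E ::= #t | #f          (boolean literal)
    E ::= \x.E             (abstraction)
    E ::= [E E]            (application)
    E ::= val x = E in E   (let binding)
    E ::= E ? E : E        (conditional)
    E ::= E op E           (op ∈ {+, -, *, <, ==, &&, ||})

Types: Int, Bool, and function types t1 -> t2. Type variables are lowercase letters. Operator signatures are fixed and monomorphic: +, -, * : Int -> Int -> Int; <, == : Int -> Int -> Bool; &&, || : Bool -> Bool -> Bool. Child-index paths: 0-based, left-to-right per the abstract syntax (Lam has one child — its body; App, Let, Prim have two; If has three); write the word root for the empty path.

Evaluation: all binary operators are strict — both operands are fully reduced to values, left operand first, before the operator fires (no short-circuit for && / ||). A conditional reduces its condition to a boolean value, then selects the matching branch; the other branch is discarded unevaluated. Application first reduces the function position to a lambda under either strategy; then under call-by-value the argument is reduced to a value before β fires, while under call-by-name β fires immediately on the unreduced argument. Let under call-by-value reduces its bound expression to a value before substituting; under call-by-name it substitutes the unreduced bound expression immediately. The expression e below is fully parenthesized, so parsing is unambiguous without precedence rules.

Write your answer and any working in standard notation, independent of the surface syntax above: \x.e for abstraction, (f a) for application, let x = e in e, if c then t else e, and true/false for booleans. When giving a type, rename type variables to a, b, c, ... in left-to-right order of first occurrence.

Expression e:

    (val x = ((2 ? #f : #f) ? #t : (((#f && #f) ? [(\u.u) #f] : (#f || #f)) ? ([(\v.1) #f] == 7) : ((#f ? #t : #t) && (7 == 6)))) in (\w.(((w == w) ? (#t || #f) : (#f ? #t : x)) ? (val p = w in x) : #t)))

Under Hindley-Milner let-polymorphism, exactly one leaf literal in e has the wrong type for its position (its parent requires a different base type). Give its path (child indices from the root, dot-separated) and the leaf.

Answer: 0.0.0 : 2

Derivation:
  unify Int ~ Bool
  FAIL: mismatch Int ~ Bool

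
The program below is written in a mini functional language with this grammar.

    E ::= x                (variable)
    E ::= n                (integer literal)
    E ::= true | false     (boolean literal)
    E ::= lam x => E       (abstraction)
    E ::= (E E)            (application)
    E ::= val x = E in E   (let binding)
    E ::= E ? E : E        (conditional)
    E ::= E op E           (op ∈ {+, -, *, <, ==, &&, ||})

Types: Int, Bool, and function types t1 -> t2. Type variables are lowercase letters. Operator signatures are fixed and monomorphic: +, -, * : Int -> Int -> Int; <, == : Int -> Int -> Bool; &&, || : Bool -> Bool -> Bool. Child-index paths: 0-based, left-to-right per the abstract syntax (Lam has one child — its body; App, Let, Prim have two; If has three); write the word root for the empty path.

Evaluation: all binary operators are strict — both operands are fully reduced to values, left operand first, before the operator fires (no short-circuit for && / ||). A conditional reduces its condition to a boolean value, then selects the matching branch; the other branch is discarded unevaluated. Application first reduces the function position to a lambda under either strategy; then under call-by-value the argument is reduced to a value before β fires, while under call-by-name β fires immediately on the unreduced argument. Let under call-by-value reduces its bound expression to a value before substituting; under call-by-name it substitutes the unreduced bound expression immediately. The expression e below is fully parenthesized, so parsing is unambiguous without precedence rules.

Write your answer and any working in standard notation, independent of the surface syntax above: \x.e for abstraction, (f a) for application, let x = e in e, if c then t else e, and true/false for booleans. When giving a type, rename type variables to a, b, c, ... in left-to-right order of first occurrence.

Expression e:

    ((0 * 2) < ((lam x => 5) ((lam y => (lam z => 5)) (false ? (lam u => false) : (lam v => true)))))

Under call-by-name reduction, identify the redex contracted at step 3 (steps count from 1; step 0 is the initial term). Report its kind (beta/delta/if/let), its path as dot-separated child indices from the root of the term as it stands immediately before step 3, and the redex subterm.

Derivation:
step 0: ((0 * 2) < ((\x.5) ((\y.(\z.5)) (if false then (\u.false) else (\v.true)))))
step 1: [delta@0] (0 < ((\x.5) ((\y.(\z.5)) (if false then (\u.false) else (\v.true)))))
step 2: [beta@1] (0 < 5)
step 3: [delta@root] true

Answer: delta at root : (0 < 5)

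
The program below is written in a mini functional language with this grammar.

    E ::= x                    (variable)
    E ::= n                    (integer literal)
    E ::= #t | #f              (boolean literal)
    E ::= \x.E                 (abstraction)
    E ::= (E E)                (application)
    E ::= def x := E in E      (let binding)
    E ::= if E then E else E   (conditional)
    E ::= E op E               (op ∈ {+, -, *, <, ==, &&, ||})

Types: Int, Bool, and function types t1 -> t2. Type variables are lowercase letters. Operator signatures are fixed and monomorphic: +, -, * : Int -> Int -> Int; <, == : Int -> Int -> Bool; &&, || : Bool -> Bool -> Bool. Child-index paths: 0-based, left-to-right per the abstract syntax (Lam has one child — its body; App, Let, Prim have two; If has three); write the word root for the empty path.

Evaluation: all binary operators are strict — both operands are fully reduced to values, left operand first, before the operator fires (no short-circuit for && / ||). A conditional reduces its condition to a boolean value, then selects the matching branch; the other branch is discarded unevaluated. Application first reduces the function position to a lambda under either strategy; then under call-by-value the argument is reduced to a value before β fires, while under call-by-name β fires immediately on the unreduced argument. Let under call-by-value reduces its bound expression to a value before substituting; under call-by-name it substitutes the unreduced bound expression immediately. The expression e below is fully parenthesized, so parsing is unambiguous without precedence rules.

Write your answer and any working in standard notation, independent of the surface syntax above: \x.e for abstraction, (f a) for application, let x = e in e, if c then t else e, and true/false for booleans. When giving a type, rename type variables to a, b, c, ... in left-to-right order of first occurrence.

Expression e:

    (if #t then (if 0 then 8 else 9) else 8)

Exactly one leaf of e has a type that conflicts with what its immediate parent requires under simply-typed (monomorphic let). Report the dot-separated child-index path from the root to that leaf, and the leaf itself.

Answer: 1.0 : 0

Working:
  unify Bool ~ Bool
  unify Int ~ Bool
  FAIL: mismatch Int ~ Bool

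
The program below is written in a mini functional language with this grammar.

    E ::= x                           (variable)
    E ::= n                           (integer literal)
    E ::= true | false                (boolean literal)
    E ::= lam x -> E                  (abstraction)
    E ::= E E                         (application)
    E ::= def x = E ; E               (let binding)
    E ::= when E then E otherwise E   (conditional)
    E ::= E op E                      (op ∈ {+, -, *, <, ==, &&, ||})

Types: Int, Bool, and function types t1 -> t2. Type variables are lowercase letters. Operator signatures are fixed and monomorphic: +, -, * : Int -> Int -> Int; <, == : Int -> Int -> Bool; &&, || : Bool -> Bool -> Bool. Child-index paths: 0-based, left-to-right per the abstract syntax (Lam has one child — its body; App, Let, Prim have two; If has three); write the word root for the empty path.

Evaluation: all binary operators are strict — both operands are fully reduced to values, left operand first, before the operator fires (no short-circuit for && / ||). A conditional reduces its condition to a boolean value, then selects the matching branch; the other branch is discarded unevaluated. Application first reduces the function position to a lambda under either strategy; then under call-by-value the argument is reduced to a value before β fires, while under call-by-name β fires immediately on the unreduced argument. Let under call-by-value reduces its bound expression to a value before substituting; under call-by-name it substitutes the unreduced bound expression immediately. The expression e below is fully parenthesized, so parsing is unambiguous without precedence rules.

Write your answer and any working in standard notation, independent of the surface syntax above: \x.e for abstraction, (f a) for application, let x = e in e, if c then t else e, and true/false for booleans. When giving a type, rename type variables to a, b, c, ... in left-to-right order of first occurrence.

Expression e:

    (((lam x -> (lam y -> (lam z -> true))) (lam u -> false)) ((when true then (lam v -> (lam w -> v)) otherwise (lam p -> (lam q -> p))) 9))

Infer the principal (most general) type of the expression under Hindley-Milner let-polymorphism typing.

Answer: a -> Bool

Derivation:
\z._ : c -> Bool
\y._ : b -> c -> Bool
\x._ : a -> b -> c -> Bool
\u._ : d -> Bool
  unify a -> b -> c -> Bool ~ (d -> Bool) -> e
  unify a ~ d -> Bool
  unify b -> c -> Bool ~ e
_ _ : b -> c -> Bool
  unify Bool ~ Bool
v : f
\w._ : g -> f
\v._ : f -> g -> f
p : h
\q._ : i -> h
\p._ : h -> i -> h
  unify f -> g -> f ~ h -> i -> h
  unify f ~ h
  unify g -> h ~ i -> h
  unify g ~ i
  unify h ~ h
  unify h -> i -> h ~ Int -> j
  unify h ~ Int
  unify i -> Int ~ j
_ _ : i -> Int
  unify b -> c -> Bool ~ (i -> Int) -> k
  unify b ~ i -> Int
  unify c -> Bool ~ k
_ _ : c -> Bool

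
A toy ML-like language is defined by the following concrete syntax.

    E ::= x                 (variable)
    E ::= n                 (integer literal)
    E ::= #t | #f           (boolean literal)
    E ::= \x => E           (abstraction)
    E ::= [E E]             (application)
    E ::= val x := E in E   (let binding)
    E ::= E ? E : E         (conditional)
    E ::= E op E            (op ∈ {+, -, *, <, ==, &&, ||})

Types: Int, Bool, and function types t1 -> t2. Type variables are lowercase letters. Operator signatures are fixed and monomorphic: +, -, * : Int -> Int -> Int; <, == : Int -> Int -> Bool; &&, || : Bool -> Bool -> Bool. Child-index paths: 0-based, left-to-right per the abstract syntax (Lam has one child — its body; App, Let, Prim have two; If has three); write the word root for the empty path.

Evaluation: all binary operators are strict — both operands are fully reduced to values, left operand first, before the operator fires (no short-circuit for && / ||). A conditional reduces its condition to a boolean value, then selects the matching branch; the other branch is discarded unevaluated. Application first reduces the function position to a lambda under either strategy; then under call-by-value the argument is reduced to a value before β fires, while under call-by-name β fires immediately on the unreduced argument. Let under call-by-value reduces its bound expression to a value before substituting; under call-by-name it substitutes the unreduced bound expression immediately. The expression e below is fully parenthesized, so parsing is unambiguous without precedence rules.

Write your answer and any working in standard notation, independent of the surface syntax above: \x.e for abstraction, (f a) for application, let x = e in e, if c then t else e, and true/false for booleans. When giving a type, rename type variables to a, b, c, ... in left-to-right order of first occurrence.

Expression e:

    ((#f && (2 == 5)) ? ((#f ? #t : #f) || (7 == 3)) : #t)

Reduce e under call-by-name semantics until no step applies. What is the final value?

Working:
step 0: (if (false && (2 == 5)) then ((if false then true else false) || (7 == 3)) else true)
step 1: [delta@0.1] (if (false && false) then ((if false then true else false) || (7 == 3)) else true)
step 2: [delta@0] (if false then ((if false then true else false) || (7 == 3)) else true)
step 3: [if@root] true

Answer: true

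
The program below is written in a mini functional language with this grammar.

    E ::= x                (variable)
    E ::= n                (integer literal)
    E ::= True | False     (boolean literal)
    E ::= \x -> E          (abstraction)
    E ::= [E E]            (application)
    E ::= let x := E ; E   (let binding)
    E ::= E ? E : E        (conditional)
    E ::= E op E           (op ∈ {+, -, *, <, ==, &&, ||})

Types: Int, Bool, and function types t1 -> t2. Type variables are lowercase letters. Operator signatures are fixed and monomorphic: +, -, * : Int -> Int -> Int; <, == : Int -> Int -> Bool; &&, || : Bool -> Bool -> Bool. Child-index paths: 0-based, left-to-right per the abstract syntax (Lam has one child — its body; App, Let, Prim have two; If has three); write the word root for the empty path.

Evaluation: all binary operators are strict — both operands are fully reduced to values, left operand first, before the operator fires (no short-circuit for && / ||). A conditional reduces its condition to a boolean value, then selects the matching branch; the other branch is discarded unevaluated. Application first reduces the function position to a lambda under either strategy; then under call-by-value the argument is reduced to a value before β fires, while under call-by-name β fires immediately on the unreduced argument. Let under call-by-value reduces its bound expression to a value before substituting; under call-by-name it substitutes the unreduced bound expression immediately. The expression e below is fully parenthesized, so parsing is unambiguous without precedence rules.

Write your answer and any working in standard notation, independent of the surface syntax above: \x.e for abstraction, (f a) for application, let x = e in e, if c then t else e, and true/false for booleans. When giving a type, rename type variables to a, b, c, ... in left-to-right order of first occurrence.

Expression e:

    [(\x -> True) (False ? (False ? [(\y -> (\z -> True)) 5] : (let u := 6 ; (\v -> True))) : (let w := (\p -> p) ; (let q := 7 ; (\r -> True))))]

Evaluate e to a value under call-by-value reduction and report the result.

Derivation:
step 0: ((\x.true) (if false then (if false then ((\y.(\z.true)) 5) else (let u = 6 in (\v.true))) else (let w = (\p.p) in (let q = 7 in (\r.true)))))
step 1: [if@1] ((\x.true) (let w = (\p.p) in (let q = 7 in (\r.true))))
step 2: [let@1] ((\x.true) (let q = 7 in (\r.true)))
step 3: [let@1] ((\x.true) (\r.true))
step 4: [beta@root] true

Answer: true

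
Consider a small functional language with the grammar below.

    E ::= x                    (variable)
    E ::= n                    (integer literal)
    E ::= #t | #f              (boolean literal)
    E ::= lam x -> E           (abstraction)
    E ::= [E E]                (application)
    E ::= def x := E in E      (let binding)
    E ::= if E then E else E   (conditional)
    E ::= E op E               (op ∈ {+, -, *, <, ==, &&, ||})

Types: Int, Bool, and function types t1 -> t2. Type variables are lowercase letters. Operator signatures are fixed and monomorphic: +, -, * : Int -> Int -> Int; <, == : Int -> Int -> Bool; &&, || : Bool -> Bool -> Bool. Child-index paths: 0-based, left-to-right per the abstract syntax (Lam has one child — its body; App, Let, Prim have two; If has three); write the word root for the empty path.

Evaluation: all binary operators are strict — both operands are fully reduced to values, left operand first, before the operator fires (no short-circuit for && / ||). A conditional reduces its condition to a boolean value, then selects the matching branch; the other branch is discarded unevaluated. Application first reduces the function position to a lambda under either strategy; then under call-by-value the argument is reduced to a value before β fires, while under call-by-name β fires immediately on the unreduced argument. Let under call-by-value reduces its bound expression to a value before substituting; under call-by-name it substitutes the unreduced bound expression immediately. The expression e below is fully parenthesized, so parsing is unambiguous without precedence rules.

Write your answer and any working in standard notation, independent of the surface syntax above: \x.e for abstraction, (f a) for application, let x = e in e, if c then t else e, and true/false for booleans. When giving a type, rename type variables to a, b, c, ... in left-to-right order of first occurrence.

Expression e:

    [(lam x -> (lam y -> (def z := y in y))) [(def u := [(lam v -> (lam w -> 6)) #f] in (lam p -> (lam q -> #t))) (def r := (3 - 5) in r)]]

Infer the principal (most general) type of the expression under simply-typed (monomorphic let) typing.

Working:
y : b
let z : b
y : b
\y._ : b -> b
\x._ : a -> b -> b
\w._ : d -> Int
\v._ : c -> d -> Int
  unify c -> d -> Int ~ Bool -> e
  unify c ~ Bool
  unify d -> Int ~ e
_ _ : d -> Int
let u : d -> Int
\q._ : g -> Bool
\p._ : f -> g -> Bool
  unify Int ~ Int
  unify Int ~ Int
let r : Int
r : Int
  unify f -> g -> Bool ~ Int -> h
  unify f ~ Int
  unify g -> Bool ~ h
_ _ : g -> Bool
  unify a -> b -> b ~ (g -> Bool) -> i
  unify a ~ g -> Bool
  unify b -> b ~ i
_ _ : b -> b

Answer: a -> a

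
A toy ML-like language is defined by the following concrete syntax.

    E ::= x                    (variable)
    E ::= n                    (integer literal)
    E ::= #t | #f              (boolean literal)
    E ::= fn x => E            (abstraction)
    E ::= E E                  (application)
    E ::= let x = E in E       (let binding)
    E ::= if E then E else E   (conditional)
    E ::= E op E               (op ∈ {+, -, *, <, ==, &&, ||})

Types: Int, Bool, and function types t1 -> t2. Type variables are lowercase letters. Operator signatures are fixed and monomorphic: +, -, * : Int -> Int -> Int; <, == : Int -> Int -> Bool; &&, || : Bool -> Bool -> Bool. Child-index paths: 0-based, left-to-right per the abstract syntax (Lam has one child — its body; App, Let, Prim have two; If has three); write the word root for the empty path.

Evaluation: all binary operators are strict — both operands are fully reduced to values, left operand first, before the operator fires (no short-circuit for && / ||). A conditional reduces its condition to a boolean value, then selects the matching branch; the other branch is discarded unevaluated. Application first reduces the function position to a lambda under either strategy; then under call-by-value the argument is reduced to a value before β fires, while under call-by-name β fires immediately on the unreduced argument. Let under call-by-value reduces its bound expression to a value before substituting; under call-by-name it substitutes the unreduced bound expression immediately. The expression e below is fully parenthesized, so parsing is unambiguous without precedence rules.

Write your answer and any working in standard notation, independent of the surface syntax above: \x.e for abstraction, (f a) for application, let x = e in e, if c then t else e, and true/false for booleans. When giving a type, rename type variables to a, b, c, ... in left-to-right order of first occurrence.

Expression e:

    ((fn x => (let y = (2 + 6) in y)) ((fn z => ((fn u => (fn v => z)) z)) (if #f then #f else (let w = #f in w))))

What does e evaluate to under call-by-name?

Trace:
step 0: ((\x.(let y = (2 + 6) in y)) ((\z.((\u.(\v.z)) z)) (if false then false else (let w = false in w))))
step 1: [beta@root] (let y = (2 + 6) in y)
step 2: [let@root] (2 + 6)
step 3: [delta@root] 8

Answer: 8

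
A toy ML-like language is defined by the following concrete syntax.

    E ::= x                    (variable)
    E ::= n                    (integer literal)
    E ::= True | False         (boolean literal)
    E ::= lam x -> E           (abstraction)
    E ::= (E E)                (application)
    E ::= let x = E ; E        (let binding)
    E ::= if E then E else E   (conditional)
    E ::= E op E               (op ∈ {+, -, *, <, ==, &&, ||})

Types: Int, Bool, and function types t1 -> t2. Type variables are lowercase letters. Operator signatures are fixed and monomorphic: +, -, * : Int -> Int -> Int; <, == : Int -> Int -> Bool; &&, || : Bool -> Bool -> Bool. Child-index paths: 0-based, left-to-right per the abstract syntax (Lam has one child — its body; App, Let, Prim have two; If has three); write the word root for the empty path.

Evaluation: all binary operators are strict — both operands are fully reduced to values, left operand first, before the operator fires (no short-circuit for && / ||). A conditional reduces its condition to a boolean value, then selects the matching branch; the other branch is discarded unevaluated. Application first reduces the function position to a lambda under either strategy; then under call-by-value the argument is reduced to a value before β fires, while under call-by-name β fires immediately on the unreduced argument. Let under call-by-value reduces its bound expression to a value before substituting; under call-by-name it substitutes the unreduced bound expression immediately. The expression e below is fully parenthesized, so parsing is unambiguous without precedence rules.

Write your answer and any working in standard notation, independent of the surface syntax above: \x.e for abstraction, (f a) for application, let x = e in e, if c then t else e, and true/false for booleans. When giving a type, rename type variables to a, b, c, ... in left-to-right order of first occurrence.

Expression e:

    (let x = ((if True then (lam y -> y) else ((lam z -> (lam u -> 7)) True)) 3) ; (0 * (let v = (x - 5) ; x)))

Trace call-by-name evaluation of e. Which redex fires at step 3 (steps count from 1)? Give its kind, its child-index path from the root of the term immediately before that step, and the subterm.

Working:
step 0: (let x = ((if true then (\y.y) else ((\z.(\u.7)) true)) 3) in (0 * (let v = (x - 5) in x)))
step 1: [let@root] (0 * (let v = (((if true then (\y.y) else ((\z.(\u.7)) true)) 3) - 5) in ((if true then (\y.y) else ((\z.(\u.7)) true)) 3)))
step 2: [let@1] (0 * ((if true then (\y.y) else ((\z.(\u.7)) true)) 3))
step 3: [if@1.0] (0 * ((\y.y) 3))

Answer: if at 1.0 : (if true then (\y.y) else ((\z.(\u.7)) true))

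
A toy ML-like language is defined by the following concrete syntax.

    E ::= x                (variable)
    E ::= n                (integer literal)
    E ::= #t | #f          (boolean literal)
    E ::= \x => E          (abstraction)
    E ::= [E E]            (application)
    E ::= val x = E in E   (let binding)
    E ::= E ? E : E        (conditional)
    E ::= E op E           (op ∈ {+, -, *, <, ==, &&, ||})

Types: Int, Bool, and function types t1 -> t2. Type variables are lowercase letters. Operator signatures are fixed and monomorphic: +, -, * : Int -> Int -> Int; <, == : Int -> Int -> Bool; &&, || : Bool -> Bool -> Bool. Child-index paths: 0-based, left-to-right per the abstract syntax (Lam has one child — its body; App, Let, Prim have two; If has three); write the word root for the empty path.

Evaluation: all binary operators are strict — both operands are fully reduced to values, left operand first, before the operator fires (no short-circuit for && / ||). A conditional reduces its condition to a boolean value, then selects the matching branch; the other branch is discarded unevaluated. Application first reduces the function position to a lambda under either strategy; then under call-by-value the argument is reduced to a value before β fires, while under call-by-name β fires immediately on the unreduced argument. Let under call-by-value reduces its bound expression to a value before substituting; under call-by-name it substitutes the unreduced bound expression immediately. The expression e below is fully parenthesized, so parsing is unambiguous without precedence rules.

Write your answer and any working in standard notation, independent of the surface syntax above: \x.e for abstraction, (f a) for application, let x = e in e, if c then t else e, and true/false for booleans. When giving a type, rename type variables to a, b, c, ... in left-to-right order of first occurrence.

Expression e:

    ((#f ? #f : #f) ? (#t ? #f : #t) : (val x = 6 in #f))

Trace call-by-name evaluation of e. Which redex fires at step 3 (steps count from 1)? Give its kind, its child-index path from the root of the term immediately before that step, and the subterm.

Derivation:
step 0: (if (if false then false else false) then (if true then false else true) else (let x = 6 in false))
step 1: [if@0] (if false then (if true then false else true) else (let x = 6 in false))
step 2: [if@root] (let x = 6 in false)
step 3: [let@root] false

Answer: let at root : (let x = 6 in false)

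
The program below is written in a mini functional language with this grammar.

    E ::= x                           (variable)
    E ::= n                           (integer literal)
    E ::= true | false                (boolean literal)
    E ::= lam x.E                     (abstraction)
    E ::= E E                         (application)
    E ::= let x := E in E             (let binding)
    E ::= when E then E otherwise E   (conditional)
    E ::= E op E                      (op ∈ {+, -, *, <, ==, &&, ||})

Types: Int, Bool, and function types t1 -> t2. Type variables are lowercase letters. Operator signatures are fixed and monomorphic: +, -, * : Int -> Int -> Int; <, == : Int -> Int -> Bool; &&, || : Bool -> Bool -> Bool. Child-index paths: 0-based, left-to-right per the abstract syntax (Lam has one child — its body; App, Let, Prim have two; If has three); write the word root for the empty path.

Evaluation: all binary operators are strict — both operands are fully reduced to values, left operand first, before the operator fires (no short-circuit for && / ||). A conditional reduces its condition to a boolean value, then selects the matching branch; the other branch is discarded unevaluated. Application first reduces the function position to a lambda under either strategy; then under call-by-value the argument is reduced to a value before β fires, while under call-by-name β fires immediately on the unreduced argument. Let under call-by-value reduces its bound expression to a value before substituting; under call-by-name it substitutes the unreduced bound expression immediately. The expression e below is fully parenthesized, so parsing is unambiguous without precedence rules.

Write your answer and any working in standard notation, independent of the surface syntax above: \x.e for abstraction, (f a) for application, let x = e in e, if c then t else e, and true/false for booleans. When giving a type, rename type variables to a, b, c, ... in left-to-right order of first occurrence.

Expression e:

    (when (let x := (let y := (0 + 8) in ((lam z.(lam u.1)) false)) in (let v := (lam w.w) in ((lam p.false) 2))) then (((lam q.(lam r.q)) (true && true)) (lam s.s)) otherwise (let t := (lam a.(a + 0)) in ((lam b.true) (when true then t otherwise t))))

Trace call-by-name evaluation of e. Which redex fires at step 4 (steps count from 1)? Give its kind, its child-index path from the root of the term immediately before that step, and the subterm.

Answer: if at root : (if false then (((\q.(\r.q)) (true && true)) (\s.s)) else (let t = (\a.(a + 0)) in ((\b.true) (if true then t else t))))

Working:
step 0: (if (let x = (let y = (0 + 8) in ((\z.(\u.1)) false)) in (let v = (\w.w) in ((\p.false) 2))) then (((\q.(\r.q)) (true && true)) (\s.s)) else (let t = (\a.(a + 0)) in ((\b.true) (if true then t else t))))
step 1: [let@0] (if (let v = (\w.w) in ((\p.false) 2)) then (((\q.(\r.q)) (true && true)) (\s.s)) else (let t = (\a.(a + 0)) in ((\b.true) (if true then t else t))))
step 2: [let@0] (if ((\p.false) 2) then (((\q.(\r.q)) (true && true)) (\s.s)) else (let t = (\a.(a + 0)) in ((\b.true) (if true then t else t))))
step 3: [beta@0] (if false then (((\q.(\r.q)) (true && true)) (\s.s)) else (let t = (\a.(a + 0)) in ((\b.true) (if true then t else t))))
step 4: [if@root] (let t = (\a.(a + 0)) in ((\b.true) (if true then t else t)))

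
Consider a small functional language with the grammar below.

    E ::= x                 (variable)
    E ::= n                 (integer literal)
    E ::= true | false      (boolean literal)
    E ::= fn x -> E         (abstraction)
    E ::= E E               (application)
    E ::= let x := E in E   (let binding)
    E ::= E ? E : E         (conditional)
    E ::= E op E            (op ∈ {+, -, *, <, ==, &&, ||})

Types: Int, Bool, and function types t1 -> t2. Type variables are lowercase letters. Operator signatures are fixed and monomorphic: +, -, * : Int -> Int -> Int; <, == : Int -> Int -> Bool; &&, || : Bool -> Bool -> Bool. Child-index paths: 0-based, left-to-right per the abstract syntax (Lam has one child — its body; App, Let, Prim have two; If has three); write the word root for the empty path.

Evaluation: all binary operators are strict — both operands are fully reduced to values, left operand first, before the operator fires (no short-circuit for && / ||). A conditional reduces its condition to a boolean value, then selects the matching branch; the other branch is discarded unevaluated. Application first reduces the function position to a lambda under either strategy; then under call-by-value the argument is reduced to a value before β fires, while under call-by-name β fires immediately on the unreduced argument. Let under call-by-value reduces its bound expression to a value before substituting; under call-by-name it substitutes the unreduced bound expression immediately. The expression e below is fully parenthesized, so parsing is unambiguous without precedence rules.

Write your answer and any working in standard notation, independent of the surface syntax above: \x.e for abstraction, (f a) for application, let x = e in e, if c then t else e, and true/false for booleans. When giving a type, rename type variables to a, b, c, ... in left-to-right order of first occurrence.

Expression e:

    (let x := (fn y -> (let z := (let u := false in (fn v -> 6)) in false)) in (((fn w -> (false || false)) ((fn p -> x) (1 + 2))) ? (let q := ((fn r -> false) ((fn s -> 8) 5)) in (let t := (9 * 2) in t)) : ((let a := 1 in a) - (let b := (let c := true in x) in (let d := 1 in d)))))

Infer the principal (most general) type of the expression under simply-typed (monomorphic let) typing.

Working:
let u : Bool
\v._ : b -> Int
let z : b -> Int
\y._ : a -> Bool
let x : a -> Bool
  unify Bool ~ Bool
  unify Bool ~ Bool
\w._ : c -> Bool
x : a -> Bool
\p._ : d -> a -> Bool
  unify Int ~ Int
  unify Int ~ Int
  unify d -> a -> Bool ~ Int -> e
  unify d ~ Int
  unify a -> Bool ~ e
_ _ : a -> Bool
  unify c -> Bool ~ (a -> Bool) -> f
  unify c ~ a -> Bool
  unify Bool ~ f
_ _ : Bool
  unify Bool ~ Bool
\r._ : g -> Bool
\s._ : h -> Int
  unify h -> Int ~ Int -> i
  unify h ~ Int
  unify Int ~ i
_ _ : Int
  unify g -> Bool ~ Int -> j
  unify g ~ Int
  unify Bool ~ j
_ _ : Bool
let q : Bool
  unify Int ~ Int
  unify Int ~ Int
let t : Int
t : Int
let a : Int
a : Int
  unify Int ~ Int
let c : Bool
x : a -> Bool
let b : a -> Bool
let d : Int
d : Int
  unify Int ~ Int
  unify Int ~ Int

Answer: Int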